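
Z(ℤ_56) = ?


Z(G) = {g ∈ G | gx = xg for all x ∈ G}
ℤ_56 is abelian, so Z(G) = G

Z(ℤ_56) = ℤ_56


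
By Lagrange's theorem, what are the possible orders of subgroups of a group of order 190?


Lagrange's theorem: |H| divides |G|
|G| = 190
Divisors of 190: 1, 2, 5, 10, 19, 38, 95, 190

Possible subgroup orders: {1, 2, 5, 10, 19, 38, 95, 190}


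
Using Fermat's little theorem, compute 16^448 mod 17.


Fermat's little theorem: if p is prime and gcd(a,p)=1, then a^(p-1) ≡ 1 (mod p)
p = 17 is prime, gcd(16,17) = 1
Reduce exponent: 448 mod 16 = 0
So 16^448 ≡ 16^0 (mod 17)
16^0 = 1

16^448 ≡ 1 (mod 17)


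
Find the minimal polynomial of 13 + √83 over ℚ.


Let α = 13 + √83. Then α - 13 = √83, so (α - 13)² = 83, giving α² - 26α + 86 = 0. Degree 2 and α ∉ ℚ, so this is the minimal polynomial.

Minimal polynomial: x² - 26x + 86


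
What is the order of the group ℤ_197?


ℤ_n has n elements.

|ℤ_197| = 197


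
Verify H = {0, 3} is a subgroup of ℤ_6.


Subgroup test for H = {0, 3} in (ℤ_6, +):
(1) 0 ∈ H? Yes
(2) Closure: for all a,b ∈ H, (a+b) mod 6 ∈ H? Yes
(3) Inverses: for all a ∈ H, -a mod 6 ∈ H? Yes

Yes, H is a subgroup of ℤ_6


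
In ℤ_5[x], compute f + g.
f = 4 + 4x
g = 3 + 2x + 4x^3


Add coefficients mod 5:
x^0: 4 + 3 = 2 (mod 5)
x^1: 4 + 2 = 1 (mod 5)
x^2: 0 + 0 = 0 (mod 5)
x^3: 0 + 4 = 4 (mod 5)
Result: 2 + x + 4x^3

f + g = 2 + x + 4x^3


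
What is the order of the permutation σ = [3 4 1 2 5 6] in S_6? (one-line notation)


Cycle decomposition: (1 3) (2 4)
Cycle lengths: 2, 2
Order = lcm(2, 2) = 2

ord(σ) = 2


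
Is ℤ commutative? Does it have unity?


integers form a commutative ring with unity 1; no zero divisors
Commutative: Yes
Integral domain: Yes
Has unity: Yes

ℤ: Commutative=Yes, Unity=Yes


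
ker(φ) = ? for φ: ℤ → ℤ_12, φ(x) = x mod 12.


Kernel = preimage of identity
ker(φ) = {x ∈ ℤ : x ≡ 0 (mod 12)} = 12ℤ = {0, ±12, ±24, ...}

ker(φ) = 12ℤ


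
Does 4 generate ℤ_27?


g generates ℤ_n iff gcd(g, n) = 1
gcd(4, 27) = 1
Since gcd = 1, 4 is a generator.

Yes, 4 generates ℤ_27


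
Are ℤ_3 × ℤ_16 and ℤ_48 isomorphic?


Comparing ℤ_3 × ℤ_16 and ℤ_48:
gcd(3,16) = 1, so ℤ_3 × ℤ_16 ≅ ℤ_48 (CRT)

Yes, ℤ_3 × ℤ_16 ≅ ℤ_48


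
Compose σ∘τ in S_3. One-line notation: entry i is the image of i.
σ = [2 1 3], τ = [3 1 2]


σ∘τ: apply τ first, then σ
1 →τ 3 →σ 3
2 →τ 1 →σ 2
3 →τ 2 →σ 1

σ∘τ = [3 2 1]


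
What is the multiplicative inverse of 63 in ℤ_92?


Use the extended Euclidean algorithm to write 1 = 63·s + 92·t; then s mod 92 is the inverse.
Euclidean algorithm:
  63 = 0·92 + 63
  92 = 1·63 + 29
  63 = 2·29 + 5
  29 = 5·5 + 4
  5 = 1·4 + 1
  4 = 4·1 + 0
gcd(63,92) = 1
Back-substitution gives: 63·(19) + 92·(-13) = 1
So 63⁻¹ ≡ 19 ≡ 19 (mod 92)
Check: 63 × 19 = 1197 ≡ 1 (mod 92) ✓

63⁻¹ ≡ 19 (mod 92)


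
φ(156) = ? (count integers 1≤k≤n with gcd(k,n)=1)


Factor n: 156 = 2^2 × 3 × 13
φ(n) = n · ∏(1 - 1/p) over distinct primes p | n
φ(156) = 156 · (1 - 1/2) · (1 - 1/3) · (1 - 1/13) = 48

φ(156) = 48


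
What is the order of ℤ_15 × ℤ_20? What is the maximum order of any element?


|ℤ_15 × ℤ_20| = 15 × 20 = 300
Max element order = lcm(15,20) = 60
Cyclic? No (gcd=5)

|ℤ_15×ℤ_20| = 300, max element order = 60


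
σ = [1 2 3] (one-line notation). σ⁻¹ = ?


To find σ⁻¹, swap domain and range:
σ(1) = 1 → σ⁻¹(1) = 1
σ(2) = 2 → σ⁻¹(2) = 2
σ(3) = 3 → σ⁻¹(3) = 3

σ⁻¹ = [1 2 3]


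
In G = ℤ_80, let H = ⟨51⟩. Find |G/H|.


|⟨51⟩| = n / gcd(51, 80) = 80 / 1 = 80
H is normal (ℤ_80 is abelian).
|G/H| = |G| / |H| = 80 / 80 = 1

|G/H| = 1


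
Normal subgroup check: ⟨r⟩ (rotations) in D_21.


H = ⟨r⟩ (rotations) in D_21
The rotation subgroup ⟨r⟩ has index 2 in D_21, so it is normal

Yes, normal subgroup


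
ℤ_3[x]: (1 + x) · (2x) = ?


Expand and collect like terms; reduce coefficients mod 3:
x^0: 1·0 = 0 ≡ 0 (mod 3)
x^1: 1·2 + 1·0 = 2 ≡ 2 (mod 3)
x^2: 1·2 = 2 ≡ 2 (mod 3)
Result: 2x + 2x^2

f · g = 2x + 2x^2


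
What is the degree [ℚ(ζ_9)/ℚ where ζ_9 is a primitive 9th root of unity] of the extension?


[ℚ(ζ_n):ℚ] = deg Φ_n(x) = φ(n). Here φ(9) = 6

[ℚ(ζ_9)/ℚ where ζ_9 is a primitive 9th root of unity] = 6


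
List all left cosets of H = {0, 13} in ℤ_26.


H = {0, 13}, |H| = 2
Number of cosets = |G|/|H| = 26/2 = 13
0 + H = {0, 13}
1 + H = {1, 14}
2 + H = {2, 15}
3 + H = {3, 16}
4 + H = {4, 17}
5 + H = {5, 18}
6 + H = {6, 19}
7 + H = {7, 20}
8 + H = {8, 21}
9 + H = {9, 22}
10 + H = {10, 23}
11 + H = {11, 24}
12 + H = {12, 25}

Cosets: 0+H={0,13}; 1+H={1,14}; 2+H={2,15}; 3+H={3,16}; 4+H={4,17}; 5+H={5,18}; 6+H={6,19}; 7+H={7,20}; 8+H={8,21}; 9+H={9,22}; 10+H={10,23}; 11+H={11,24}; 12+H={12,25}


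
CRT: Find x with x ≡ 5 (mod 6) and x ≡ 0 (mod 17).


m₁ = 6, m₂ = 17, gcd = 1, so CRT applies. M = m₁·m₂ = 102
Let M₁ = M/m₁ = 17, M₂ = M/m₂ = 6
Find y₁ ≡ M₁⁻¹ (mod m₁): 17⁻¹ ≡ 5 (mod 6)
Find y₂ ≡ M₂⁻¹ (mod m₂): 6⁻¹ ≡ 3 (mod 17)
x = a₁·M₁·y₁ + a₂·M₂·y₂ = 5·17·5 + 0·6·3 = 425
Reduce mod 102: x ≡ 17
Check: 17 mod 6 = 5 ✓, 17 mod 17 = 0 ✓

x ≡ 17 (mod 102)


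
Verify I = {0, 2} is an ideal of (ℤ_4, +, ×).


Check ideal conditions for I = {0, 2} in ℤ_4:
(1) I is an additive subgroup? Yes
(2) For r ∈ ℤ_4 and a ∈ I: r·a ∈ I? Yes

Yes, I is an ideal of ℤ_4


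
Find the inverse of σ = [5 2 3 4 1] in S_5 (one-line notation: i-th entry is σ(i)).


To find σ⁻¹, swap domain and range:
σ(1) = 5 → σ⁻¹(5) = 1
σ(2) = 2 → σ⁻¹(2) = 2
σ(3) = 3 → σ⁻¹(3) = 3
σ(4) = 4 → σ⁻¹(4) = 4
σ(5) = 1 → σ⁻¹(1) = 5

σ⁻¹ = [5 2 3 4 1]


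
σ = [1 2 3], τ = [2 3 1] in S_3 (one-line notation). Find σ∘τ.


σ∘τ: apply τ first, then σ
1 →τ 2 →σ 2
2 →τ 3 →σ 3
3 →τ 1 →σ 1

σ∘τ = [2 3 1]


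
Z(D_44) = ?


Z(G) = {g ∈ G | gx = xg for all x ∈ G}
For even n, Z(D_n) = {e, r^(n/2)}: the 180° rotation r^22 commutes with every reflection and rotation

Z(D_44) = {e, r^22}


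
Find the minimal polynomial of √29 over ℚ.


√29 satisfies x² - 29 = 0, irreducible over ℚ since 29 is squarefree

Minimal polynomial: x² - 29


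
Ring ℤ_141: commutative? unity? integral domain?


ℤ_141 is a commutative ring with unity 1; 141 = 3×47 is composite, so 3·47 ≡ 0 gives zero divisors (not an integral domain)
Commutative: Yes
Integral domain: No
Has unity: Yes

ℤ_141: Commutative=Yes, Unity=Yes


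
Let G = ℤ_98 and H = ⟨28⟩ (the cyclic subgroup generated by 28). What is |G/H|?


|⟨28⟩| = n / gcd(28, 98) = 98 / 14 = 7
H is normal (ℤ_98 is abelian).
|G/H| = |G| / |H| = 98 / 7 = 14

|G/H| = 14


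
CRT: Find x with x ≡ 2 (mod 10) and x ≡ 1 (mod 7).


m₁ = 10, m₂ = 7, gcd = 1, so CRT applies. M = m₁·m₂ = 70
Let M₁ = M/m₁ = 7, M₂ = M/m₂ = 10
Find y₁ ≡ M₁⁻¹ (mod m₁): 7⁻¹ ≡ 3 (mod 10)
Find y₂ ≡ M₂⁻¹ (mod m₂): 10⁻¹ ≡ 5 (mod 7)
x = a₁·M₁·y₁ + a₂·M₂·y₂ = 2·7·3 + 1·10·5 = 92
Reduce mod 70: x ≡ 22
Check: 22 mod 10 = 2 ✓, 22 mod 7 = 1 ✓

x ≡ 22 (mod 70)


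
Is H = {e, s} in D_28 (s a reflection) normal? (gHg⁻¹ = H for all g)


H = {e, s} in D_28 (s a reflection)
r·s·r⁻¹ = sr⁻² ≠ s for n ≥ 3, so {e, s} is not closed under conjugation

No, not a normal subgroup


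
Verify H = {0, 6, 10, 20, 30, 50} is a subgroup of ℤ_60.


Subgroup test for H = {0, 6, 10, 20, 30, 50} in (ℤ_60, +):
(1) 0 ∈ H? Yes
(2) Closure: for all a,b ∈ H, (a+b) mod 60 ∈ H? No  [counterexample: 6 + 6 = 12 ∉ H]
(3) Inverses: for all a ∈ H, -a mod 60 ∈ H? No

No, H is not a subgroup of ℤ_60


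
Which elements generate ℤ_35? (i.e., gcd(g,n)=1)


g generates ℤ_n iff gcd(g,n) = 1
Prime factors of 35: 5, 7
Generators are g ∈ {1,...,34} not divisible by any of these primes.
Generators: {1, 2, 3, 4, 6, 8, 9, 11, 12, 13, 16, 17, 18, 19, 22, 23, 24, 26, 27, 29, 31, 32, 33, 34}
Number of generators = φ(35) = 24

Generators of ℤ_35 = {1, 2, 3, 4, 6, 8, 9, 11, 12, 13, 16, 17, 18, 19, 22, 23, 24, 26, 27, 29, 31, 32, 33, 34}


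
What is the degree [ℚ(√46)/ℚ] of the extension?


√46 has minimal polynomial x² - 46 (irreducible over ℚ since 46 is squarefree)

[ℚ(√46)/ℚ] = 2


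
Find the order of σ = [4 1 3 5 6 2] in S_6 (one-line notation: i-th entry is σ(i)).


Cycle decomposition: (1 4 5 6 2)
Cycle lengths: 5
Order = lcm(5) = 5

ord(σ) = 5


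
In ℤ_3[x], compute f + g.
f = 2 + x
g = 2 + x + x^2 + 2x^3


Add coefficients mod 3:
x^0: 2 + 2 = 1 (mod 3)
x^1: 1 + 1 = 2 (mod 3)
x^2: 0 + 1 = 1 (mod 3)
x^3: 0 + 2 = 2 (mod 3)
Result: 1 + 2x + x^2 + 2x^3

f + g = 1 + 2x + x^2 + 2x^3


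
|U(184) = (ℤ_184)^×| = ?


U(n) is the group of units mod n; |U(n)| = φ(n)
|U(184)| = φ(184) = 88

|U(184) = (ℤ_184)^×| = 88


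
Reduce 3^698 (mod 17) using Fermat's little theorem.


Fermat's little theorem: if p is prime and gcd(a,p)=1, then a^(p-1) ≡ 1 (mod p)
p = 17 is prime, gcd(3,17) = 1
Reduce exponent: 698 mod 16 = 10
So 3^698 ≡ 3^10 (mod 17)
3^10 mod 17 = 8

3^698 ≡ 8 (mod 17)


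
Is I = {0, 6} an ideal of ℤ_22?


Check ideal conditions for I = {0, 6} in ℤ_22:
(1) I is an additive subgroup? No
(2) For r ∈ ℤ_22 and a ∈ I: r·a ∈ I? No  [counterexample: r=2, a=6, r·a mod 22 = 12 ∉ I]

No, I is not an ideal of ℤ_22


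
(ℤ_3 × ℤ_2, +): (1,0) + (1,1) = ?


Operation: componentwise addition mod (3, 2)
(1,0) + (1,1) = ((a₁+b₁) mod 3, (a₂+b₂) mod 2) with a = (1,0), b = (1,1)

(1,0) + (1,1) = (2,1)


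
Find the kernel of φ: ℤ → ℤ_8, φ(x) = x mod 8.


Kernel = preimage of identity
ker(φ) = {x ∈ ℤ : x ≡ 0 (mod 8)} = 8ℤ = {0, ±8, ±16, ...}

ker(φ) = 8ℤ


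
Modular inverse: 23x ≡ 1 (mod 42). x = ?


Use the extended Euclidean algorithm to write 1 = 23·s + 42·t; then s mod 42 is the inverse.
Euclidean algorithm:
  23 = 0·42 + 23
  42 = 1·23 + 19
  23 = 1·19 + 4
  19 = 4·4 + 3
  4 = 1·3 + 1
  3 = 3·1 + 0
gcd(23,42) = 1
Back-substitution gives: 23·(11) + 42·(-6) = 1
So 23⁻¹ ≡ 11 ≡ 11 (mod 42)
Check: 23 × 11 = 253 ≡ 1 (mod 42) ✓

23⁻¹ ≡ 11 (mod 42)


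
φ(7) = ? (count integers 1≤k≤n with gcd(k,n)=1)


φ(n) = count of k ∈ {1,...,n} with gcd(k,n)=1
Coprimes to 7: {1, 2, 3, 4, 5, 6}
Count: 6

φ(7) = 6


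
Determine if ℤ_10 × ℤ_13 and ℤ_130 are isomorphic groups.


Comparing ℤ_10 × ℤ_13 and ℤ_130:
gcd(10,13) = 1, so ℤ_10 × ℤ_13 ≅ ℤ_130 (CRT)

Yes, ℤ_10 × ℤ_13 ≅ ℤ_130


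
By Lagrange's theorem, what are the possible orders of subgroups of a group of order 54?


Lagrange's theorem: |H| divides |G|
|G| = 54
Divisors of 54: 1, 2, 3, 6, 9, 18, 27, 54

Possible subgroup orders: {1, 2, 3, 6, 9, 18, 27, 54}


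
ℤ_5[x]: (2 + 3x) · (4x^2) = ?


Expand and collect like terms; reduce coefficients mod 5:
x^0: 2·0 = 0 ≡ 0 (mod 5)
x^1: 2·0 + 3·0 = 0 ≡ 0 (mod 5)
x^2: 2·4 + 3·0 = 8 ≡ 3 (mod 5)
x^3: 3·4 = 12 ≡ 2 (mod 5)
Result: 3x^2 + 2x^3

f · g = 3x^2 + 2x^3


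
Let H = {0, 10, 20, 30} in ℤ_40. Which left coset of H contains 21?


21 + H = {21 + h (mod 40) : h ∈ H}
21+0=21, 21+10=31, 21+20=1, 21+30=11
21 + H = {1, 11, 21, 31} = 1 + H

21 + H = {1, 11, 21, 31}


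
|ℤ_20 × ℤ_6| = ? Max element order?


|ℤ_20 × ℤ_6| = 20 × 6 = 120
Max element order = lcm(20,6) = 60
Cyclic? No (gcd=2)

|ℤ_20×ℤ_6| = 120, max element order = 60


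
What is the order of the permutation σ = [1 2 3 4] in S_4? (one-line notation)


Cycle decomposition: identity (all elements fixed)
Order = 1 (identity has order 1)

ord(σ) = 1


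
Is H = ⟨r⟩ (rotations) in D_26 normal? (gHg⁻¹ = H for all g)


H = ⟨r⟩ (rotations) in D_26
The rotation subgroup ⟨r⟩ has index 2 in D_26, so it is normal

Yes, normal subgroup


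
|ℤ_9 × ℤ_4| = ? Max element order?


|ℤ_9 × ℤ_4| = 9 × 4 = 36
Max element order = lcm(9,4) = 36
Cyclic? Yes (gcd=1)

|ℤ_9×ℤ_4| = 36, max element order = 36


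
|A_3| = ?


|A_n| = n!/2 (even permutations)
|A_3| = 3!/2 = 6/2 = 3

|A_3| = 3


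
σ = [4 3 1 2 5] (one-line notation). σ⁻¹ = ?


To find σ⁻¹, swap domain and range:
σ(1) = 4 → σ⁻¹(4) = 1
σ(2) = 3 → σ⁻¹(3) = 2
σ(3) = 1 → σ⁻¹(1) = 3
σ(4) = 2 → σ⁻¹(2) = 4
σ(5) = 5 → σ⁻¹(5) = 5

σ⁻¹ = [3 4 2 1 5]


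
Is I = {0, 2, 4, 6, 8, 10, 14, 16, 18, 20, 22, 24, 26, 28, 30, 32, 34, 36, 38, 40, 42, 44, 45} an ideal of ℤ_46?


Check ideal conditions for I = {0, 2, 4, 6, 8, 10, 14, 16, 18, 20, 22, 24, 26, 28, 30, 32, 34, 36, 38, 40, 42, 44, 45} in ℤ_46:
(1) I is an additive subgroup? No
(2) For r ∈ ℤ_46 and a ∈ I: r·a ∈ I? No  [counterexample: r=2, a=6, r·a mod 46 = 12 ∉ I]

No, I is not an ideal of ℤ_46


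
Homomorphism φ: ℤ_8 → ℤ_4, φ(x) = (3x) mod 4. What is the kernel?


Kernel = preimage of identity
ker(φ) = {x ∈ ℤ_8 : 3x ≡ 0 (mod 4)}. Since 4 | 8, φ is well-defined. The kernel is the cyclic subgroup ⟨4⟩ of ℤ_8 (order 2), i.e. {0, 4}

ker(φ) = {0, 4}


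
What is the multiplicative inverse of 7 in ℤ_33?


Use the extended Euclidean algorithm to write 1 = 7·s + 33·t; then s mod 33 is the inverse.
Euclidean algorithm:
  7 = 0·33 + 7
  33 = 4·7 + 5
  7 = 1·5 + 2
  5 = 2·2 + 1
  2 = 2·1 + 0
gcd(7,33) = 1
Back-substitution gives: 7·(-14) + 33·(3) = 1
So 7⁻¹ ≡ -14 ≡ 19 (mod 33)
Check: 7 × 19 = 133 ≡ 1 (mod 33) ✓

7⁻¹ ≡ 19 (mod 33)


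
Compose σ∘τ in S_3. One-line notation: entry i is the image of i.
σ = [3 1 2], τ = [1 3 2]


σ∘τ: apply τ first, then σ
1 →τ 1 →σ 3
2 →τ 3 →σ 2
3 →τ 2 →σ 1

σ∘τ = [3 2 1]


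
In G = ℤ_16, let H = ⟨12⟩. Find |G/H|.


|⟨12⟩| = n / gcd(12, 16) = 16 / 4 = 4
H is normal (ℤ_16 is abelian).
|G/H| = |G| / |H| = 16 / 4 = 4

|G/H| = 4


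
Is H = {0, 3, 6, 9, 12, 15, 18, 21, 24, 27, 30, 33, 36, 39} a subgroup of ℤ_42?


Subgroup test for H = {0, 3, 6, 9, 12, 15, 18, 21, 24, 27, 30, 33, 36, 39} in (ℤ_42, +):
(1) 0 ∈ H? Yes
(2) Closure: for all a,b ∈ H, (a+b) mod 42 ∈ H? Yes
(3) Inverses: for all a ∈ H, -a mod 42 ∈ H? Yes

Yes, H is a subgroup of ℤ_42


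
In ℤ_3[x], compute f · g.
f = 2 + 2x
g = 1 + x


Expand and collect like terms; reduce coefficients mod 3:
x^0: 2·1 = 2 ≡ 2 (mod 3)
x^1: 2·1 + 2·1 = 4 ≡ 1 (mod 3)
x^2: 2·1 = 2 ≡ 2 (mod 3)
Result: 2 + x + 2x^2

f · g = 2 + x + 2x^2


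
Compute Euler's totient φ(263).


Factor n: 263 = 263
φ(n) = n · ∏(1 - 1/p) over distinct primes p | n
φ(263) = 263 · (1 - 1/263) = 262

φ(263) = 262


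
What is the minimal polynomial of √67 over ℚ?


√67 satisfies x² - 67 = 0, irreducible over ℚ since 67 is squarefree

Minimal polynomial: x² - 67


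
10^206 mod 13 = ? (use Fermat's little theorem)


Fermat's little theorem: if p is prime and gcd(a,p)=1, then a^(p-1) ≡ 1 (mod p)
p = 13 is prime, gcd(10,13) = 1
Reduce exponent: 206 mod 12 = 2
So 10^206 ≡ 10^2 (mod 13)
10^2 mod 13 = 9

10^206 ≡ 9 (mod 13)


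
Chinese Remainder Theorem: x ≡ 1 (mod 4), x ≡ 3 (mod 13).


m₁ = 4, m₂ = 13, gcd = 1, so CRT applies. M = m₁·m₂ = 52
Let M₁ = M/m₁ = 13, M₂ = M/m₂ = 4
Find y₁ ≡ M₁⁻¹ (mod m₁): 13⁻¹ ≡ 1 (mod 4)
Find y₂ ≡ M₂⁻¹ (mod m₂): 4⁻¹ ≡ 10 (mod 13)
x = a₁·M₁·y₁ + a₂·M₂·y₂ = 1·13·1 + 3·4·10 = 133
Reduce mod 52: x ≡ 29
Check: 29 mod 4 = 1 ✓, 29 mod 13 = 3 ✓

x ≡ 29 (mod 52)


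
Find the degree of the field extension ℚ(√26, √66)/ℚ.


[ℚ(√26,√66):ℚ] = [ℚ(√26,√66):ℚ(√26)]·[ℚ(√26):ℚ] = 2·2 = 4

[ℚ(√26, √66)/ℚ] = 4


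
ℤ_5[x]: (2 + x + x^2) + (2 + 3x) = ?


Add coefficients mod 5:
x^0: 2 + 2 = 4 (mod 5)
x^1: 1 + 3 = 4 (mod 5)
x^2: 1 + 0 = 1 (mod 5)
Result: 4 + 4x + x^2

f + g = 4 + 4x + x^2


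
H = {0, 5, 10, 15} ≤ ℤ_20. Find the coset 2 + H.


2 + H = {2 + h (mod 20) : h ∈ H}
2+0=2, 2+5=7, 2+10=12, 2+15=17

2 + H = {2, 7, 12, 17}


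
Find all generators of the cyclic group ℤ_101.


g generates ℤ_n iff gcd(g,n) = 1
Prime factors of 101: 101
Generators are g ∈ {1,...,100} not divisible by any of these primes.
Generators: {1, 2, 3, 4, 5, 6, 7, 8, 9, 10, 11, 12, 13, 14, 15, 16, 17, 18, 19, 20, 21, 22, 23, 24, 25, 26, 27, 28, 29, 30, 31, 32, 33, 34, 35, 36, 37, 38, 39, 40, 41, 42, 43, 44, 45, 46, 47, 48, 49, 50, 51, 52, 53, 54, 55, 56, 57, 58, 59, 60, 61, 62, 63, 64, 65, 66, 67, 68, 69, 70, 71, 72, 73, 74, 75, 76, 77, 78, 79, 80, 81, 82, 83, 84, 85, 86, 87, 88, 89, 90, 91, 92, 93, 94, 95, 96, 97, 98, 99, 100}
Number of generators = φ(101) = 100

Generators of ℤ_101 = {1, 2, 3, 4, 5, 6, 7, 8, 9, 10, 11, 12, 13, 14, 15, 16, 17, 18, 19, 20, 21, 22, 23, 24, 25, 26, 27, 28, 29, 30, 31, 32, 33, 34, 35, 36, 37, 38, 39, 40, 41, 42, 43, 44, 45, 46, 47, 48, 49, 50, 51, 52, 53, 54, 55, 56, 57, 58, 59, 60, 61, 62, 63, 64, 65, 66, 67, 68, 69, 70, 71, 72, 73, 74, 75, 76, 77, 78, 79, 80, 81, 82, 83, 84, 85, 86, 87, 88, 89, 90, 91, 92, 93, 94, 95, 96, 97, 98, 99, 100}


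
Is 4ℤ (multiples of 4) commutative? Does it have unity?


4ℤ is a commutative ring under +,× but has no multiplicative identity (1 ∉ 4ℤ); it has no zero divisors, but without unity it is not an integral domain
Commutative: Yes
Integral domain: No
Has unity: No

4ℤ (multiples of 4): Commutative=Yes, Unity=No


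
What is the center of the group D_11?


Z(G) = {g ∈ G | gx = xg for all x ∈ G}
For odd n, Z(D_n) = {e}: no nontrivial rotation commutes with all reflections

Z(D_11) = {e}


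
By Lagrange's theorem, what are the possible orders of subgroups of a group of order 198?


Lagrange's theorem: |H| divides |G|
|G| = 198
Divisors of 198: 1, 2, 3, 6, 9, 11, 18, 22, 33, 66, 99, 198

Possible subgroup orders: {1, 2, 3, 6, 9, 11, 18, 22, 33, 66, 99, 198}


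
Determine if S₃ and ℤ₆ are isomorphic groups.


Comparing S₃ and ℤ₆:
S₃ is non-abelian, ℤ₆ is abelian

No, S₃ ≇ ℤ₆


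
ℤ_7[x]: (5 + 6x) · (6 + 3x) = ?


Expand and collect like terms; reduce coefficients mod 7:
x^0: 5·6 = 30 ≡ 2 (mod 7)
x^1: 5·3 + 6·6 = 51 ≡ 2 (mod 7)
x^2: 6·3 = 18 ≡ 4 (mod 7)
Result: 2 + 2x + 4x^2

f · g = 2 + 2x + 4x^2


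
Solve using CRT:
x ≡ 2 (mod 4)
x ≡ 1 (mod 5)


m₁ = 4, m₂ = 5, gcd = 1, so CRT applies. M = m₁·m₂ = 20
Let M₁ = M/m₁ = 5, M₂ = M/m₂ = 4
Find y₁ ≡ M₁⁻¹ (mod m₁): 5⁻¹ ≡ 1 (mod 4)
Find y₂ ≡ M₂⁻¹ (mod m₂): 4⁻¹ ≡ 4 (mod 5)
x = a₁·M₁·y₁ + a₂·M₂·y₂ = 2·5·1 + 1·4·4 = 26
Reduce mod 20: x ≡ 6
Check: 6 mod 4 = 2 ✓, 6 mod 5 = 1 ✓

x ≡ 6 (mod 20)


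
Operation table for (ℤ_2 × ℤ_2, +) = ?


Elements: {(0,0), (0,1), (1,0), (1,1)}
Operation: componentwise addition mod (2, 2)
Entry (a, b) = ((a₁+b₁) mod 2, (a₂+b₂) mod 2)

Cayley table:
      | (0,0) | (0,1) | (1,0) | (1,1)
(0,0) | (0,0) | (0,1) | (1,0) | (1,1)
(0,1) | (0,1) | (0,0) | (1,1) | (1,0)
(1,0) | (1,0) | (1,1) | (0,0) | (0,1)
(1,1) | (1,1) | (1,0) | (0,1) | (0,0)


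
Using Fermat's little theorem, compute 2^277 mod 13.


Fermat's little theorem: if p is prime and gcd(a,p)=1, then a^(p-1) ≡ 1 (mod p)
p = 13 is prime, gcd(2,13) = 1
Reduce exponent: 277 mod 12 = 1
So 2^277 ≡ 2^1 (mod 13)
2^1 mod 13 = 2

2^277 ≡ 2 (mod 13)


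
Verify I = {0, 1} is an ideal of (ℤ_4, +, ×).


Check ideal conditions for I = {0, 1} in ℤ_4:
(1) I is an additive subgroup? No
(2) For r ∈ ℤ_4 and a ∈ I: r·a ∈ I? No  [counterexample: r=2, a=1, r·a mod 4 = 2 ∉ I]

No, I is not an ideal of ℤ_4


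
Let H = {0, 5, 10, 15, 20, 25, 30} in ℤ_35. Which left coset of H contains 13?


13 + H = {13 + h (mod 35) : h ∈ H}
13+0=13, 13+5=18, 13+10=23, 13+15=28, 13+20=33, 13+25=3, 13+30=8
13 + H = {3, 8, 13, 18, 23, 28, 33} = 3 + H

13 + H = {3, 8, 13, 18, 23, 28, 33}


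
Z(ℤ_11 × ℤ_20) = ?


Z(G) = {g ∈ G | gx = xg for all x ∈ G}
Direct product of abelian groups is abelian, so Z(G) = G

Z(ℤ_11 × ℤ_20) = ℤ_11 × ℤ_20


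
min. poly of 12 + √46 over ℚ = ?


Let α = 12 + √46. Then α - 12 = √46, so (α - 12)² = 46, giving α² - 24α + 98 = 0. Degree 2 and α ∉ ℚ, so this is the minimal polynomial.

Minimal polynomial: x² - 24x + 98


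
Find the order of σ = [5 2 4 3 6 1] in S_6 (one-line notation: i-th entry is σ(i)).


Cycle decomposition: (1 5 6) (3 4)
Cycle lengths: 3, 2
Order = lcm(3, 2) = 6

ord(σ) = 6


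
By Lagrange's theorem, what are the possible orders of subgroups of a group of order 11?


Lagrange's theorem: |H| divides |G|
|G| = 11
Divisors of 11: 1, 11

Possible subgroup orders: {1, 11}


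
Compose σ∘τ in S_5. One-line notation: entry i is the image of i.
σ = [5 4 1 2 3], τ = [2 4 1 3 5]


σ∘τ: apply τ first, then σ
1 →τ 2 →σ 4
2 →τ 4 →σ 2
3 →τ 1 →σ 5
4 →τ 3 →σ 1
5 →τ 5 →σ 3

σ∘τ = [4 2 5 1 3]


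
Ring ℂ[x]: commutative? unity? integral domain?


Polynomial ring over ℂ (an integral domain) is a commutative integral domain with unity 1
Commutative: Yes
Integral domain: Yes
Has unity: Yes

ℂ[x]: Commutative=Yes, Unity=Yes


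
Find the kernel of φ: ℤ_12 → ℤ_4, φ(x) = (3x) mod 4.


Kernel = preimage of identity
ker(φ) = {x ∈ ℤ_12 : 3x ≡ 0 (mod 4)}. Since 4 | 12, φ is well-defined. The kernel is the cyclic subgroup ⟨4⟩ of ℤ_12 (order 3), i.e. {0, 4, 8}

ker(φ) = {0, 4, 8}


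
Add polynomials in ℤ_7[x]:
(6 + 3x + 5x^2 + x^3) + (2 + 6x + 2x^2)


Add coefficients mod 7:
x^0: 6 + 2 = 1 (mod 7)
x^1: 3 + 6 = 2 (mod 7)
x^2: 5 + 2 = 0 (mod 7)
x^3: 1 + 0 = 1 (mod 7)
Result: 1 + 2x + x^3

f + g = 1 + 2x + x^3


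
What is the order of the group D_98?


|D_n| = 2n (n rotations and n reflections)
|D_98| = 2×98 = 196

|D_98| = 196


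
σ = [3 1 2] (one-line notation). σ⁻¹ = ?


To find σ⁻¹, swap domain and range:
σ(1) = 3 → σ⁻¹(3) = 1
σ(2) = 1 → σ⁻¹(1) = 2
σ(3) = 2 → σ⁻¹(2) = 3

σ⁻¹ = [2 3 1]


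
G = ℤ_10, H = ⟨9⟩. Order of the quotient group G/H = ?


|⟨9⟩| = n / gcd(9, 10) = 10 / 1 = 10
H is normal (ℤ_10 is abelian).
|G/H| = |G| / |H| = 10 / 10 = 1

|G/H| = 1


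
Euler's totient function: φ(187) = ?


Factor n: 187 = 11 × 17
φ(n) = n · ∏(1 - 1/p) over distinct primes p | n
φ(187) = 187 · (1 - 1/11) · (1 - 1/17) = 160

φ(187) = 160


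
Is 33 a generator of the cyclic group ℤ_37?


g generates ℤ_n iff gcd(g, n) = 1
gcd(33, 37) = 1
Since gcd = 1, 33 is a generator.

Yes, 33 generates ℤ_37


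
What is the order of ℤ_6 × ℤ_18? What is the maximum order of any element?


|ℤ_6 × ℤ_18| = 6 × 18 = 108
Max element order = lcm(6,18) = 18
Cyclic? No (gcd=6)

|ℤ_6×ℤ_18| = 108, max element order = 18


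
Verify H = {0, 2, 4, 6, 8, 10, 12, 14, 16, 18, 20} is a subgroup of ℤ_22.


Subgroup test for H = {0, 2, 4, 6, 8, 10, 12, 14, 16, 18, 20} in (ℤ_22, +):
(1) 0 ∈ H? Yes
(2) Closure: for all a,b ∈ H, (a+b) mod 22 ∈ H? Yes
(3) Inverses: for all a ∈ H, -a mod 22 ∈ H? Yes

Yes, H is a subgroup of ℤ_22


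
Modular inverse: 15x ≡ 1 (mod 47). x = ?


Use the extended Euclidean algorithm to write 1 = 15·s + 47·t; then s mod 47 is the inverse.
Euclidean algorithm:
  15 = 0·47 + 15
  47 = 3·15 + 2
  15 = 7·2 + 1
  2 = 2·1 + 0
gcd(15,47) = 1
Back-substitution gives: 15·(22) + 47·(-7) = 1
So 15⁻¹ ≡ 22 ≡ 22 (mod 47)
Check: 15 × 22 = 330 ≡ 1 (mod 47) ✓

15⁻¹ ≡ 22 (mod 47)


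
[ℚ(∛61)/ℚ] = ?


∛61 has minimal polynomial x³ - 61 (irreducible over ℚ since 61 is not a perfect cube)

[ℚ(∛61)/ℚ] = 3


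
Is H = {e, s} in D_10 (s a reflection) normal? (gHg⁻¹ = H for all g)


H = {e, s} in D_10 (s a reflection)
r·s·r⁻¹ = sr⁻² ≠ s for n ≥ 3, so {e, s} is not closed under conjugation

No, not a normal subgroup


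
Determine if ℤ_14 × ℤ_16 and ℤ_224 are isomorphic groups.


Comparing ℤ_14 × ℤ_16 and ℤ_224:
gcd(14,16) = 2 ≠ 1. Max element order in ℤ_14×ℤ_16 is lcm(14,16) = 112 < 224, so it has no element of order 224

No, ℤ_14 × ℤ_16 ≇ ℤ_224


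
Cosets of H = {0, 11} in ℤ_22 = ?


H = {0, 11}, |H| = 2
Number of cosets = |G|/|H| = 22/2 = 11
0 + H = {0, 11}
1 + H = {1, 12}
2 + H = {2, 13}
3 + H = {3, 14}
4 + H = {4, 15}
5 + H = {5, 16}
6 + H = {6, 17}
7 + H = {7, 18}
8 + H = {8, 19}
9 + H = {9, 20}
10 + H = {10, 21}

Cosets: 0+H={0,11}; 1+H={1,12}; 2+H={2,13}; 3+H={3,14}; 4+H={4,15}; 5+H={5,16}; 6+H={6,17}; 7+H={7,18}; 8+H={8,19}; 9+H={9,20}; 10+H={10,21}


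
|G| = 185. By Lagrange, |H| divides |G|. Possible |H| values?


Lagrange's theorem: |H| divides |G|
|G| = 185
Divisors of 185: 1, 5, 37, 185

Possible subgroup orders: {1, 5, 37, 185}


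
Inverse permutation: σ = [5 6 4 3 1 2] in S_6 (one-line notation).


To find σ⁻¹, swap domain and range:
σ(1) = 5 → σ⁻¹(5) = 1
σ(2) = 6 → σ⁻¹(6) = 2
σ(3) = 4 → σ⁻¹(4) = 3
σ(4) = 3 → σ⁻¹(3) = 4
σ(5) = 1 → σ⁻¹(1) = 5
σ(6) = 2 → σ⁻¹(2) = 6

σ⁻¹ = [5 6 4 3 1 2]


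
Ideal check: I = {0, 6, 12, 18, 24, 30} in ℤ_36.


Check ideal conditions for I = {0, 6, 12, 18, 24, 30} in ℤ_36:
(1) I is an additive subgroup? Yes
(2) For r ∈ ℤ_36 and a ∈ I: r·a ∈ I? Yes

Yes, I is an ideal of ℤ_36


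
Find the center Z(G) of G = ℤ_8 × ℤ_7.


Z(G) = {g ∈ G | gx = xg for all x ∈ G}
Direct product of abelian groups is abelian, so Z(G) = G

Z(ℤ_8 × ℤ_7) = ℤ_8 × ℤ_7


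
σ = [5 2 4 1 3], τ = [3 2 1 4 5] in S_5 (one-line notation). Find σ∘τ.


σ∘τ: apply τ first, then σ
1 →τ 3 →σ 4
2 →τ 2 →σ 2
3 →τ 1 →σ 5
4 →τ 4 →σ 1
5 →τ 5 →σ 3

σ∘τ = [4 2 5 1 3]


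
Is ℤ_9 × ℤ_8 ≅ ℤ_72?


Comparing ℤ_9 × ℤ_8 and ℤ_72:
gcd(9,8) = 1, so ℤ_9 × ℤ_8 ≅ ℤ_72 (CRT)

Yes, ℤ_9 × ℤ_8 ≅ ℤ_72


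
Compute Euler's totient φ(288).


Factor n: 288 = 2^5 × 3^2
φ(n) = n · ∏(1 - 1/p) over distinct primes p | n
φ(288) = 288 · (1 - 1/2) · (1 - 1/3) = 96

φ(288) = 96


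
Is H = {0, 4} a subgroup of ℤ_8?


Subgroup test for H = {0, 4} in (ℤ_8, +):
(1) 0 ∈ H? Yes
(2) Closure: for all a,b ∈ H, (a+b) mod 8 ∈ H? Yes
(3) Inverses: for all a ∈ H, -a mod 8 ∈ H? Yes

Yes, H is a subgroup of ℤ_8


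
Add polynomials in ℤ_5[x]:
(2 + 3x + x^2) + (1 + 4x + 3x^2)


Add coefficients mod 5:
x^0: 2 + 1 = 3 (mod 5)
x^1: 3 + 4 = 2 (mod 5)
x^2: 1 + 3 = 4 (mod 5)
Result: 3 + 2x + 4x^2

f + g = 3 + 2x + 4x^2


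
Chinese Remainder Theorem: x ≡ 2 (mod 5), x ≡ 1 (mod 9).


m₁ = 5, m₂ = 9, gcd = 1, so CRT applies. M = m₁·m₂ = 45
Let M₁ = M/m₁ = 9, M₂ = M/m₂ = 5
Find y₁ ≡ M₁⁻¹ (mod m₁): 9⁻¹ ≡ 4 (mod 5)
Find y₂ ≡ M₂⁻¹ (mod m₂): 5⁻¹ ≡ 2 (mod 9)
x = a₁·M₁·y₁ + a₂·M₂·y₂ = 2·9·4 + 1·5·2 = 82
Reduce mod 45: x ≡ 37
Check: 37 mod 5 = 2 ✓, 37 mod 9 = 1 ✓

x ≡ 37 (mod 45)


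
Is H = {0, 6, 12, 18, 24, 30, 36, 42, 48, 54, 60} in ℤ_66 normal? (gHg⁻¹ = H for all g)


H = {0, 6, 12, 18, 24, 30, 36, 42, 48, 54, 60} in ℤ_66
ℤ_66 is abelian; every subgroup of an abelian group is normal

Yes, normal subgroup


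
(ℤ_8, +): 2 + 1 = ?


Operation: addition mod 8
2 + 1 = (a + b) mod 8 with a = 2, b = 1

2 + 1 = 3


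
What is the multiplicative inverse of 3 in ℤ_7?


Use the extended Euclidean algorithm to write 1 = 3·s + 7·t; then s mod 7 is the inverse.
Euclidean algorithm:
  3 = 0·7 + 3
  7 = 2·3 + 1
  3 = 3·1 + 0
gcd(3,7) = 1
Back-substitution gives: 3·(-2) + 7·(1) = 1
So 3⁻¹ ≡ -2 ≡ 5 (mod 7)
Check: 3 × 5 = 15 ≡ 1 (mod 7) ✓

3⁻¹ ≡ 5 (mod 7)


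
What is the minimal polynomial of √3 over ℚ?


√3 satisfies x² - 3 = 0, irreducible over ℚ since 3 is squarefree

Minimal polynomial: x² - 3


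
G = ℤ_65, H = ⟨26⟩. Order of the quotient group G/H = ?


|⟨26⟩| = n / gcd(26, 65) = 65 / 13 = 5
H is normal (ℤ_65 is abelian).
|G/H| = |G| / |H| = 65 / 5 = 13

|G/H| = 13


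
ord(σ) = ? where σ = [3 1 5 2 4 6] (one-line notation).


Cycle decomposition: (1 3 5 4 2)
Cycle lengths: 5
Order = lcm(5) = 5

ord(σ) = 5


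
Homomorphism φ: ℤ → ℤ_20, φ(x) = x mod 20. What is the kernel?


Kernel = preimage of identity
ker(φ) = {x ∈ ℤ : x ≡ 0 (mod 20)} = 20ℤ = {0, ±20, ±40, ...}

ker(φ) = 20ℤ


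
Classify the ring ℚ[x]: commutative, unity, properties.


Polynomial ring over ℚ (an integral domain) is a commutative integral domain with unity 1
Commutative: Yes
Integral domain: Yes
Has unity: Yes

ℚ[x]: Commutative=Yes, Unity=Yes


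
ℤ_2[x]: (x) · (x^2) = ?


Expand and collect like terms; reduce coefficients mod 2:
x^0: 0·0 = 0 ≡ 0 (mod 2)
x^1: 0·0 + 1·0 = 0 ≡ 0 (mod 2)
x^2: 0·1 + 1·0 = 0 ≡ 0 (mod 2)
x^3: 1·1 = 1 ≡ 1 (mod 2)
Result: x^3

f · g = x^3


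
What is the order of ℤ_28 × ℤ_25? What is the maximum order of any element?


|ℤ_28 × ℤ_25| = 28 × 25 = 700
Max element order = lcm(28,25) = 700
Cyclic? Yes (gcd=1)

|ℤ_28×ℤ_25| = 700, max element order = 700


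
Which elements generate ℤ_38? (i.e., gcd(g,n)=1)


g generates ℤ_n iff gcd(g,n) = 1
Prime factors of 38: 2, 19
Generators are g ∈ {1,...,37} not divisible by any of these primes.
Generators: {1, 3, 5, 7, 9, 11, 13, 15, 17, 21, 23, 25, 27, 29, 31, 33, 35, 37}
Number of generators = φ(38) = 18

Generators of ℤ_38 = {1, 3, 5, 7, 9, 11, 13, 15, 17, 21, 23, 25, 27, 29, 31, 33, 35, 37}


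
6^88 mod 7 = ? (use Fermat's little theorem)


Fermat's little theorem: if p is prime and gcd(a,p)=1, then a^(p-1) ≡ 1 (mod p)
p = 7 is prime, gcd(6,7) = 1
Reduce exponent: 88 mod 6 = 4
So 6^88 ≡ 6^4 (mod 7)
6^4 mod 7 = 1

6^88 ≡ 1 (mod 7)


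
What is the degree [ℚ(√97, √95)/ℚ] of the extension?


[ℚ(√97,√95):ℚ] = [ℚ(√97,√95):ℚ(√97)]·[ℚ(√97):ℚ] = 2·2 = 4

[ℚ(√97, √95)/ℚ] = 4


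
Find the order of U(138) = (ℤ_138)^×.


U(n) is the group of units mod n; |U(n)| = φ(n)
|U(138)| = φ(138) = 44

|U(138) = (ℤ_138)^×| = 44


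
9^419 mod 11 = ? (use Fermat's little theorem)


Fermat's little theorem: if p is prime and gcd(a,p)=1, then a^(p-1) ≡ 1 (mod p)
p = 11 is prime, gcd(9,11) = 1
Reduce exponent: 419 mod 10 = 9
So 9^419 ≡ 9^9 (mod 11)
9^9 mod 11 = 5

9^419 ≡ 5 (mod 11)


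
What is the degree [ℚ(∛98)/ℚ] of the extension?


∛98 has minimal polynomial x³ - 98 (irreducible over ℚ since 98 is not a perfect cube)

[ℚ(∛98)/ℚ] = 3


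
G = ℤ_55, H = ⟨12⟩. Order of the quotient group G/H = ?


|⟨12⟩| = n / gcd(12, 55) = 55 / 1 = 55
H is normal (ℤ_55 is abelian).
|G/H| = |G| / |H| = 55 / 55 = 1

|G/H| = 1


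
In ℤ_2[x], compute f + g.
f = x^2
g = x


Add coefficients mod 2:
x^0: 0 + 0 = 0 (mod 2)
x^1: 0 + 1 = 1 (mod 2)
x^2: 1 + 0 = 1 (mod 2)
Result: x + x^2

f + g = x + x^2


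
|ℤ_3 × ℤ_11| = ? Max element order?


|ℤ_3 × ℤ_11| = 3 × 11 = 33
Max element order = lcm(3,11) = 33
Cyclic? Yes (gcd=1)

|ℤ_3×ℤ_11| = 33, max element order = 33


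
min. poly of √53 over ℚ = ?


√53 satisfies x² - 53 = 0, irreducible over ℚ since 53 is squarefree

Minimal polynomial: x² - 53


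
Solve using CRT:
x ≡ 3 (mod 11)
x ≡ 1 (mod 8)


m₁ = 11, m₂ = 8, gcd = 1, so CRT applies. M = m₁·m₂ = 88
Let M₁ = M/m₁ = 8, M₂ = M/m₂ = 11
Find y₁ ≡ M₁⁻¹ (mod m₁): 8⁻¹ ≡ 7 (mod 11)
Find y₂ ≡ M₂⁻¹ (mod m₂): 11⁻¹ ≡ 3 (mod 8)
x = a₁·M₁·y₁ + a₂·M₂·y₂ = 3·8·7 + 1·11·3 = 201
Reduce mod 88: x ≡ 25
Check: 25 mod 11 = 3 ✓, 25 mod 8 = 1 ✓

x ≡ 25 (mod 88)


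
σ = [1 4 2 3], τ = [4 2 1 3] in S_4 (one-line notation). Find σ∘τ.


σ∘τ: apply τ first, then σ
1 →τ 4 →σ 3
2 →τ 2 →σ 4
3 →τ 1 →σ 1
4 →τ 3 →σ 2

σ∘τ = [3 4 1 2]


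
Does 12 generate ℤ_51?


g generates ℤ_n iff gcd(g, n) = 1
gcd(12, 51) = 3
Since gcd = 3 ≠ 1, ⟨12⟩ has order 17 < 51, so 12 is not a generator.

No, 12 does not generate ℤ_51


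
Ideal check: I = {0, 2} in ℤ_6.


Check ideal conditions for I = {0, 2} in ℤ_6:
(1) I is an additive subgroup? No
(2) For r ∈ ℤ_6 and a ∈ I: r·a ∈ I? No  [counterexample: r=2, a=2, r·a mod 6 = 4 ∉ I]

No, I is not an ideal of ℤ_6


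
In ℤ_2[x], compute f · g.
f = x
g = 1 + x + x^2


Expand and collect like terms; reduce coefficients mod 2:
x^0: 0·1 = 0 ≡ 0 (mod 2)
x^1: 0·1 + 1·1 = 1 ≡ 1 (mod 2)
x^2: 0·1 + 1·1 = 1 ≡ 1 (mod 2)
x^3: 1·1 = 1 ≡ 1 (mod 2)
Result: x + x^2 + x^3

f · g = x + x^2 + x^3


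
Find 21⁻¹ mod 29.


Use the extended Euclidean algorithm to write 1 = 21·s + 29·t; then s mod 29 is the inverse.
Euclidean algorithm:
  21 = 0·29 + 21
  29 = 1·21 + 8
  21 = 2·8 + 5
  8 = 1·5 + 3
  5 = 1·3 + 2
  3 = 1·2 + 1
  2 = 2·1 + 0
gcd(21,29) = 1
Back-substitution gives: 21·(-11) + 29·(8) = 1
So 21⁻¹ ≡ -11 ≡ 18 (mod 29)
Check: 21 × 18 = 378 ≡ 1 (mod 29) ✓

21⁻¹ ≡ 18 (mod 29)


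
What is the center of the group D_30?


Z(G) = {g ∈ G | gx = xg for all x ∈ G}
For even n, Z(D_n) = {e, r^(n/2)}: the 180° rotation r^15 commutes with every reflection and rotation

Z(D_30) = {e, r^15}


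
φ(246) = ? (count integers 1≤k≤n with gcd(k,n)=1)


Factor n: 246 = 2 × 3 × 41
φ(n) = n · ∏(1 - 1/p) over distinct primes p | n
φ(246) = 246 · (1 - 1/2) · (1 - 1/3) · (1 - 1/41) = 80

φ(246) = 80


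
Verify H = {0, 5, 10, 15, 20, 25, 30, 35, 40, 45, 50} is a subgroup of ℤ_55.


Subgroup test for H = {0, 5, 10, 15, 20, 25, 30, 35, 40, 45, 50} in (ℤ_55, +):
(1) 0 ∈ H? Yes
(2) Closure: for all a,b ∈ H, (a+b) mod 55 ∈ H? Yes
(3) Inverses: for all a ∈ H, -a mod 55 ∈ H? Yes

Yes, H is a subgroup of ℤ_55


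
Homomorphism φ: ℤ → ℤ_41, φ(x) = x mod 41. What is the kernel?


Kernel = preimage of identity
ker(φ) = {x ∈ ℤ : x ≡ 0 (mod 41)} = 41ℤ = {0, ±41, ±82, ...}

ker(φ) = 41ℤ


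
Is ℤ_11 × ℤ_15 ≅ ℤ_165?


Comparing ℤ_11 × ℤ_15 and ℤ_165:
gcd(11,15) = 1, so ℤ_11 × ℤ_15 ≅ ℤ_165 (CRT)

Yes, ℤ_11 × ℤ_15 ≅ ℤ_165


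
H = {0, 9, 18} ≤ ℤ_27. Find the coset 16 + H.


16 + H = {16 + h (mod 27) : h ∈ H}
16+0=16, 16+9=25, 16+18=7
16 + H = {7, 16, 25} = 7 + H

16 + H = {7, 16, 25}


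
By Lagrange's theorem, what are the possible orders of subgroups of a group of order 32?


Lagrange's theorem: |H| divides |G|
|G| = 32
Divisors of 32: 1, 2, 4, 8, 16, 32

Possible subgroup orders: {1, 2, 4, 8, 16, 32}


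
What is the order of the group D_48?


|D_n| = 2n (n rotations and n reflections)
|D_48| = 2×48 = 96

|D_48| = 96


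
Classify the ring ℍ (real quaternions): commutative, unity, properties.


quaternion multiplication is non-commutative (ij = k ≠ ji = -k); has unity 1; a division ring but not an integral domain since integral domains are commutative by convention
Commutative: No
Integral domain: No
Has unity: Yes

ℍ (real quaternions): Commutative=No, Unity=Yes


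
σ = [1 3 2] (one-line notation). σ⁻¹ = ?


To find σ⁻¹, swap domain and range:
σ(1) = 1 → σ⁻¹(1) = 1
σ(2) = 3 → σ⁻¹(3) = 2
σ(3) = 2 → σ⁻¹(2) = 3

σ⁻¹ = [1 3 2]


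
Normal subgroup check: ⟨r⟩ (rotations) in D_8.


H = ⟨r⟩ (rotations) in D_8
The rotation subgroup ⟨r⟩ has index 2 in D_8, so it is normal

Yes, normal subgroup


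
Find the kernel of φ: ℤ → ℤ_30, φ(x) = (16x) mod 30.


Kernel = preimage of identity
ker(φ) = {x ∈ ℤ : 16x ≡ 0 (mod 30)}. gcd(16,30) = 2, so 16x ≡ 0 (mod 30) ⟺ x ≡ 0 (mod 30/2 = 15). Hence ker(φ) = 15ℤ

ker(φ) = 15ℤ


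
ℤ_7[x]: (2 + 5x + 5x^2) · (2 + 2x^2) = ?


Expand and collect like terms; reduce coefficients mod 7:
x^0: 2·2 = 4 ≡ 4 (mod 7)
x^1: 2·0 + 5·2 = 10 ≡ 3 (mod 7)
x^2: 2·2 + 5·0 + 5·2 = 14 ≡ 0 (mod 7)
x^3: 5·2 + 5·0 = 10 ≡ 3 (mod 7)
x^4: 5·2 = 10 ≡ 3 (mod 7)
Result: 4 + 3x + 3x^3 + 3x^4

f · g = 4 + 3x + 3x^3 + 3x^4


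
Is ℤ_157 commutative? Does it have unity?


ℤ_157 is a commutative ring with unity 1; 157 is prime, so ℤ_157 is a field (hence an integral domain)
Commutative: Yes
Integral domain: Yes
Has unity: Yes

ℤ_157: Commutative=Yes, Unity=Yes


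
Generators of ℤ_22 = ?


g generates ℤ_n iff gcd(g,n) = 1
Prime factors of 22: 2, 11
Generators are g ∈ {1,...,21} not divisible by any of these primes.
Generators: {1, 3, 5, 7, 9, 13, 15, 17, 19, 21}
Number of generators = φ(22) = 10

Generators of ℤ_22 = {1, 3, 5, 7, 9, 13, 15, 17, 19, 21}


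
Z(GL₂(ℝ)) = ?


Z(G) = {g ∈ G | gx = xg for all x ∈ G}
Only scalar multiples of the identity commute with all invertible matrices

Z(GL₂(ℝ)) = {aI : a ∈ ℝ, a ≠ 0}


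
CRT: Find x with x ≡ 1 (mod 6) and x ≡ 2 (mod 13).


m₁ = 6, m₂ = 13, gcd = 1, so CRT applies. M = m₁·m₂ = 78
Let M₁ = M/m₁ = 13, M₂ = M/m₂ = 6
Find y₁ ≡ M₁⁻¹ (mod m₁): 13⁻¹ ≡ 1 (mod 6)
Find y₂ ≡ M₂⁻¹ (mod m₂): 6⁻¹ ≡ 11 (mod 13)
x = a₁·M₁·y₁ + a₂·M₂·y₂ = 1·13·1 + 2·6·11 = 145
Reduce mod 78: x ≡ 67
Check: 67 mod 6 = 1 ✓, 67 mod 13 = 2 ✓

x ≡ 67 (mod 78)


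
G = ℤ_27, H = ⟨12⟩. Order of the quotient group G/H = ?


|⟨12⟩| = n / gcd(12, 27) = 27 / 3 = 9
H is normal (ℤ_27 is abelian).
|G/H| = |G| / |H| = 27 / 9 = 3

|G/H| = 3


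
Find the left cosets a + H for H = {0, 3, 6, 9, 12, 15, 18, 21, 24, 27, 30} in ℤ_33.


H = {0, 3, 6, 9, 12, 15, 18, 21, 24, 27, 30}, |H| = 11
Number of cosets = |G|/|H| = 33/11 = 3
0 + H = {0, 3, 6, 9, 12, 15, 18, 21, 24, 27, 30}
1 + H = {1, 4, 7, 10, 13, 16, 19, 22, 25, 28, 31}
2 + H = {2, 5, 8, 11, 14, 17, 20, 23, 26, 29, 32}

Cosets: 0+H={0,3,6,9,12,15,18,21,24,27,30}; 1+H={1,4,7,10,13,16,19,22,25,28,31}; 2+H={2,5,8,11,14,17,20,23,26,29,32}


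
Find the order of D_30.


|D_n| = 2n (n rotations and n reflections)
|D_30| = 2×30 = 60

|D_30| = 60


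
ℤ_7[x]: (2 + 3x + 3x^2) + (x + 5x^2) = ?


Add coefficients mod 7:
x^0: 2 + 0 = 2 (mod 7)
x^1: 3 + 1 = 4 (mod 7)
x^2: 3 + 5 = 1 (mod 7)
Result: 2 + 4x + x^2

f + g = 2 + 4x + x^2


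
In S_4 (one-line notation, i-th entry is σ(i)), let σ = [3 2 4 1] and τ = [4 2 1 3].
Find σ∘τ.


σ∘τ: apply τ first, then σ
1 →τ 4 →σ 1
2 →τ 2 →σ 2
3 →τ 1 →σ 3
4 →τ 3 →σ 4

σ∘τ = [1 2 3 4]


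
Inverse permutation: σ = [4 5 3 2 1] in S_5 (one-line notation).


To find σ⁻¹, swap domain and range:
σ(1) = 4 → σ⁻¹(4) = 1
σ(2) = 5 → σ⁻¹(5) = 2
σ(3) = 3 → σ⁻¹(3) = 3
σ(4) = 2 → σ⁻¹(2) = 4
σ(5) = 1 → σ⁻¹(1) = 5

σ⁻¹ = [5 4 3 1 2]


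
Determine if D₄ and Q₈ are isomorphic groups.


Comparing D₄ and Q₈:
D₄ has 5 elements of order 2; Q₈ has only 1

No, D₄ ≇ Q₈


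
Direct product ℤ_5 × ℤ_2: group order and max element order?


|ℤ_5 × ℤ_2| = 5 × 2 = 10
Max element order = lcm(5,2) = 10
Cyclic? Yes (gcd=1)

|ℤ_5×ℤ_2| = 10, max element order = 10
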